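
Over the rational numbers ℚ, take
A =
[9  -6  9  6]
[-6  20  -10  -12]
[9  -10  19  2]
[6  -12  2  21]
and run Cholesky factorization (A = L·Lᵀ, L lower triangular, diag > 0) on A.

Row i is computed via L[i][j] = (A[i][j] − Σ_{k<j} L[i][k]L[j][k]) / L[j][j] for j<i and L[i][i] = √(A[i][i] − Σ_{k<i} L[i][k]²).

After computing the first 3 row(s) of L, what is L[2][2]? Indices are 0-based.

Step 1: L[0][0] = √(9) = 3.
  L[1][0] = (-6) / L[0][0] = -2.
Step 2: L[1][1] = √(16) = 4.
  L[2][0] = (9) / L[0][0] = 3.
  L[2][1] = (-4) / L[1][1] = -1.
Step 3: L[2][2] = √(9) = 3.

L[2][2] = 3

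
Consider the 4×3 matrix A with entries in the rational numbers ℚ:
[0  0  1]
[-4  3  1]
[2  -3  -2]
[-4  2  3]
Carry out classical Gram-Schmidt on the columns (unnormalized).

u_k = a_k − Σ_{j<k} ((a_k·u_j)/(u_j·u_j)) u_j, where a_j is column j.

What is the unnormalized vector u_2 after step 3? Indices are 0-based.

u_2 = (1, -36/29, -18/29, 27/29)

Step 1: u_0 = a_0 = (0, -4, 2, -4).
Step 2: u_1 = a_1 − (-13/18)·u_0 = (0, 1/9, -14/9, -8/9).
Step 3: u_2 = a_2 − (-5/9)·u_0 − (5/29)·u_1 = (1, -36/29, -18/29, 27/29).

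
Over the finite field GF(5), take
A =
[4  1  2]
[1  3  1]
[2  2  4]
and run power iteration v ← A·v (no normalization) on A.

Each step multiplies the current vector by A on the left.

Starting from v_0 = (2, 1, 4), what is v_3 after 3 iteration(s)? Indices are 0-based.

v_3 = (0, 4, 4)

v_0 = (2, 1, 4).
v_1 = A·v_0 = (2, 4, 2).
v_2 = A·v_1 = (1, 1, 0).
v_3 = A·v_2 = (0, 4, 4).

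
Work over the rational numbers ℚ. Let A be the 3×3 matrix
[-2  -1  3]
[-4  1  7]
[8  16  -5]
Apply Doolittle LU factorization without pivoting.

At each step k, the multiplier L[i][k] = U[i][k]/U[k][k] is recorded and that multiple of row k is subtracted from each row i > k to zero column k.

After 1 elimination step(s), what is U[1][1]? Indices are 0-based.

Step 1: pivot at (0,0) is -2.
  row1 ← row1 − (2)·row0  ⇒  L[1][0]=2, U row1=(0, 3, 1)
  row2 ← row2 − (-4)·row0  ⇒  L[2][0]=-4, U row2=(0, 12, 7)

U[1][1] = 3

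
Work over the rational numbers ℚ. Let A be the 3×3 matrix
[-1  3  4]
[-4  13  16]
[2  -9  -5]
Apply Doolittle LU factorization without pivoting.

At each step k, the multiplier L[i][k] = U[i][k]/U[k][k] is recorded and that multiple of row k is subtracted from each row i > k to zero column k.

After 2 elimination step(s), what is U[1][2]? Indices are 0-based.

Step 1: pivot at (0,0) is -1.
  row1 ← row1 − (4)·row0  ⇒  L[1][0]=4, U row1=(0, 1, 0)
  row2 ← row2 − (-2)·row0  ⇒  L[2][0]=-2, U row2=(0, -3, 3)
Step 2: pivot at (1,1) is 1.
  row2 ← row2 − (-3)·row1  ⇒  L[2][1]=-3, U row2=(0, 0, 3)

U[1][2] = 0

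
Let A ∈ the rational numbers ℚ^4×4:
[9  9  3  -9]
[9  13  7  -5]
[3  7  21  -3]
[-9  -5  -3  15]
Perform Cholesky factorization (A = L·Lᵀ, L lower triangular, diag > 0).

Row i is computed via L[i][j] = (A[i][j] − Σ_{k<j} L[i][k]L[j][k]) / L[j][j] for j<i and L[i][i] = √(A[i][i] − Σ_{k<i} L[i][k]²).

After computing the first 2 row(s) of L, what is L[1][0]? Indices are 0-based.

L[1][0] = 3

Step 1: L[0][0] = √(9) = 3.
  L[1][0] = (9) / L[0][0] = 3.
Step 2: L[1][1] = √(4) = 2.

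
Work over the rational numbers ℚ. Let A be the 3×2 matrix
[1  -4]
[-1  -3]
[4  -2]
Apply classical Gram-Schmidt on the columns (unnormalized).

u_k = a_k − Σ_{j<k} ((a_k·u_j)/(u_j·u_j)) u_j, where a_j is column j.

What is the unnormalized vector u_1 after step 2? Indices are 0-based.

Step 1: u_0 = a_0 = (1, -1, 4).
Step 2: u_1 = a_1 − (-1/2)·u_0 = (-7/2, -7/2, 0).

u_1 = (-7/2, -7/2, 0)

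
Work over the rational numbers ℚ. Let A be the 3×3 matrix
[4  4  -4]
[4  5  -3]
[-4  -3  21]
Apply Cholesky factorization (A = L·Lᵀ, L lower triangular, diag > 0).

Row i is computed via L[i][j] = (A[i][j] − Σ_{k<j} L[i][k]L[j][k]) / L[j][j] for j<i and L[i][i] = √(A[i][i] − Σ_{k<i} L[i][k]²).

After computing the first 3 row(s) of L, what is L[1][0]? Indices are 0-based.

L[1][0] = 2

Step 1: L[0][0] = √(4) = 2.
  L[1][0] = (4) / L[0][0] = 2.
Step 2: L[1][1] = √(1) = 1.
  L[2][0] = (-4) / L[0][0] = -2.
  L[2][1] = (1) / L[1][1] = 1.
Step 3: L[2][2] = √(16) = 4.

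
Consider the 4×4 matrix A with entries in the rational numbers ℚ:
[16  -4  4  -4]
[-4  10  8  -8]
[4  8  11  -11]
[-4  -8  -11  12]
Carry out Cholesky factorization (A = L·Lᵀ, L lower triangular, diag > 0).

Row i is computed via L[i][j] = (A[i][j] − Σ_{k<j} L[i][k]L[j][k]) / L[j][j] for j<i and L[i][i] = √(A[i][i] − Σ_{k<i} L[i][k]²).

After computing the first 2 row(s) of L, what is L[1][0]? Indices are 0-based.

L[1][0] = -1

Step 1: L[0][0] = √(16) = 4.
  L[1][0] = (-4) / L[0][0] = -1.
Step 2: L[1][1] = √(9) = 3.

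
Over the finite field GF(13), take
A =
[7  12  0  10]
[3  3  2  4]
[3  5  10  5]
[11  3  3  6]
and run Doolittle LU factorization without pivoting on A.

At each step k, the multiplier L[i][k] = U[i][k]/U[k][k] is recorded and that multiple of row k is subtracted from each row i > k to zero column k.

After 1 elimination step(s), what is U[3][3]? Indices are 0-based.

[col 0] pivot 7
  R1 -= 6*R0 → (0, 9, 2, 9)  (L[1][0] := 6)
  R2 -= 6*R0 → (0, 11, 10, 10)  (L[2][0] := 6)
  R3 -= 9*R0 → (0, 12, 3, 7)  (L[3][0] := 9)

U[3][3] = 7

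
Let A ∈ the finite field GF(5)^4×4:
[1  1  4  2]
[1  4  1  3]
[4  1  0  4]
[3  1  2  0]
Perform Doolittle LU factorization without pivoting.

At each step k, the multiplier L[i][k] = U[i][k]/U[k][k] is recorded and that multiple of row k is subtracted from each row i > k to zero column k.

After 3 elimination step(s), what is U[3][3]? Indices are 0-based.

U[3][3] = 2

Step 1: pivot at (0,0) is 1.
  row1 ← row1 − (1)·row0  ⇒  L[1][0]=1, U row1=(0, 3, 2, 1)
  row2 ← row2 − (4)·row0  ⇒  L[2][0]=4, U row2=(0, 2, 4, 1)
  row3 ← row3 − (3)·row0  ⇒  L[3][0]=3, U row3=(0, 3, 0, 4)
Step 2: pivot at (1,1) is 3.
  row2 ← row2 − (4)·row1  ⇒  L[2][1]=4, U row2=(0, 0, 1, 2)
  row3 ← row3 − (1)·row1  ⇒  L[3][1]=1, U row3=(0, 0, 3, 3)
Step 3: pivot at (2,2) is 1.
  row3 ← row3 − (3)·row2  ⇒  L[3][2]=3, U row3=(0, 0, 0, 2)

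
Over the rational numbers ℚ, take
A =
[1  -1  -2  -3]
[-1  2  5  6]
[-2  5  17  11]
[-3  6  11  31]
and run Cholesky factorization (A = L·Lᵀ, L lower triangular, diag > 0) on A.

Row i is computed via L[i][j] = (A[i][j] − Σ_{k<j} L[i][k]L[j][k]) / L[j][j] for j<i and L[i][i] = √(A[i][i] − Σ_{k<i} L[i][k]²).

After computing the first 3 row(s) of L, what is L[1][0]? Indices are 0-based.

L[1][0] = -1

Step 1: L[0][0] = √(1) = 1.
  L[1][0] = (-1) / L[0][0] = -1.
Step 2: L[1][1] = √(1) = 1.
  L[2][0] = (-2) / L[0][0] = -2.
  L[2][1] = (3) / L[1][1] = 3.
Step 3: L[2][2] = √(4) = 2.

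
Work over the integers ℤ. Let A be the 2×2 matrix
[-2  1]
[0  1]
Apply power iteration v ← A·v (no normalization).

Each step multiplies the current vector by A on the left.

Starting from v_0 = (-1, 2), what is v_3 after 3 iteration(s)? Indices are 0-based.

v_0 = (-1, 2).
v_1 = A·v_0 = (4, 2).
v_2 = A·v_1 = (-6, 2).
v_3 = A·v_2 = (14, 2).

v_3 = (14, 2)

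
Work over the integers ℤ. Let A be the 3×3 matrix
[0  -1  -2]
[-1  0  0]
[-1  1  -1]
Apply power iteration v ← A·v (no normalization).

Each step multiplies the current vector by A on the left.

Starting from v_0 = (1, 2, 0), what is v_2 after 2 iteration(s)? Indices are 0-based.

v_0 = (1, 2, 0).
v_1 = A·v_0 = (-2, -1, 1).
v_2 = A·v_1 = (-1, 2, 0).

v_2 = (-1, 2, 0)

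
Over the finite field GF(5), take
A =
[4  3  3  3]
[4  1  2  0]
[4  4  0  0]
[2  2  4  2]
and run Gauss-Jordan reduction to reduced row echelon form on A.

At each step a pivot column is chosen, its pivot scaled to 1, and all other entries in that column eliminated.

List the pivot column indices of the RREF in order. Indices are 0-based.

pivot columns: 0, 1, 2, 3

[1] R0 /= 4  ⇒  (1, 2, 2, 2)
     R1 -= 4·R0  ⇒  (0, 3, 4, 2)
     R2 -= 4·R0  ⇒  (0, 1, 2, 2)
     R3 -= 2·R0  ⇒  (0, 3, 0, 3)
[2] R1 /= 3  ⇒  (0, 1, 3, 4)
     R0 -= 2·R1  ⇒  (1, 0, 1, 4)
     R2 -= 1·R1  ⇒  (0, 0, 4, 3)
     R3 -= 3·R1  ⇒  (0, 0, 1, 1)
[3] R2 /= 4  ⇒  (0, 0, 1, 2)
     R0 -= 1·R2  ⇒  (1, 0, 0, 2)
     R1 -= 3·R2  ⇒  (0, 1, 0, 3)
     R3 -= 1·R2  ⇒  (0, 0, 0, 4)
[4] R3 /= 4  ⇒  (0, 0, 0, 1)
     R0 -= 2·R3  ⇒  (1, 0, 0, 0)
     R1 -= 3·R3  ⇒  (0, 1, 0, 0)
     R2 -= 2·R3  ⇒  (0, 0, 1, 0)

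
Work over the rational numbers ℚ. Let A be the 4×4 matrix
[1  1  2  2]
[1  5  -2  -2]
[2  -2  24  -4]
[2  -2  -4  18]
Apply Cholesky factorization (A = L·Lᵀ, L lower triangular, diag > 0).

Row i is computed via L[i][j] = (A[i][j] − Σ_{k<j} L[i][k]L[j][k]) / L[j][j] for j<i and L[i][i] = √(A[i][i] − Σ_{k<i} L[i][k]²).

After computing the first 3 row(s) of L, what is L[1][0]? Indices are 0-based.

L[1][0] = 1

Step 1: L[0][0] = √(1) = 1.
  L[1][0] = (1) / L[0][0] = 1.
Step 2: L[1][1] = √(4) = 2.
  L[2][0] = (2) / L[0][0] = 2.
  L[2][1] = (-4) / L[1][1] = -2.
Step 3: L[2][2] = √(16) = 4.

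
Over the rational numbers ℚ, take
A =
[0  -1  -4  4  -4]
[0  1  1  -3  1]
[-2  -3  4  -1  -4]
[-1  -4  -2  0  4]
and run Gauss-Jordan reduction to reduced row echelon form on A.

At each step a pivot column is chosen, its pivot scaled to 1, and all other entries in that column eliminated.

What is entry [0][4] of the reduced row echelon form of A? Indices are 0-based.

step 1: exchange rows 0,2
step 1: normalize row 0 (÷-2) = (1, 3/2, -2, 1/2, 2)
  row 3: subtract -1×row0 = (0, -5/2, -4, 1/2, 6)
step 2: normalize row 1 (÷1) = (0, 1, 1, -3, 1)
  row 0: subtract 3/2×row1 = (1, 0, -7/2, 5, 1/2)
  row 2: subtract -1×row1 = (0, 0, -3, 1, -3)
  row 3: subtract -5/2×row1 = (0, 0, -3/2, -7, 17/2)
step 3: normalize row 2 (÷-3) = (0, 0, 1, -1/3, 1)
  row 0: subtract -7/2×row2 = (1, 0, 0, 23/6, 4)
  row 1: subtract 1×row2 = (0, 1, 0, -8/3, 0)
  row 3: subtract -3/2×row2 = (0, 0, 0, -15/2, 10)
step 4: normalize row 3 (÷-15/2) = (0, 0, 0, 1, -4/3)
  row 0: subtract 23/6×row3 = (1, 0, 0, 0, 82/9)
  row 1: subtract -8/3×row3 = (0, 1, 0, 0, -32/9)
  row 2: subtract -1/3×row3 = (0, 0, 1, 0, 5/9)

M[0][4] = 82/9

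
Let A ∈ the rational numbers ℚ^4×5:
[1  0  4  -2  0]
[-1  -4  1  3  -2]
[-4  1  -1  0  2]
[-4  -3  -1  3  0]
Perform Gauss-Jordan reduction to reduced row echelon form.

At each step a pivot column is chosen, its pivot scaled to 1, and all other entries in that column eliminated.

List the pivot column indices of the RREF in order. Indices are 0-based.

pivot columns: 0, 1, 2, 3

[1] R0 /= 1  ⇒  (1, 0, 4, -2, 0)
     R1 -= -1·R0  ⇒  (0, -4, 5, 1, -2)
     R2 -= -4·R0  ⇒  (0, 1, 15, -8, 2)
     R3 -= -4·R0  ⇒  (0, -3, 15, -5, 0)
[2] R1 /= -4  ⇒  (0, 1, -5/4, -1/4, 1/2)
     R2 -= 1·R1  ⇒  (0, 0, 65/4, -31/4, 3/2)
     R3 -= -3·R1  ⇒  (0, 0, 45/4, -23/4, 3/2)
[3] R2 /= 65/4  ⇒  (0, 0, 1, -31/65, 6/65)
     R0 -= 4·R2  ⇒  (1, 0, 0, -6/65, -24/65)
     R1 -= -5/4·R2  ⇒  (0, 1, 0, -11/13, 8/13)
     R3 -= 45/4·R2  ⇒  (0, 0, 0, -5/13, 6/13)
[4] R3 /= -5/13  ⇒  (0, 0, 0, 1, -6/5)
     R0 -= -6/65·R3  ⇒  (1, 0, 0, 0, -12/25)
     R1 -= -11/13·R3  ⇒  (0, 1, 0, 0, -2/5)
     R2 -= -31/65·R3  ⇒  (0, 0, 1, 0, -12/25)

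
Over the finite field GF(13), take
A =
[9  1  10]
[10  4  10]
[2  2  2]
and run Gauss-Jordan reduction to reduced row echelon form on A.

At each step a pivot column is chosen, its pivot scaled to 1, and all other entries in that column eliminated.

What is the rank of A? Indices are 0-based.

rank = 3

pivot(0,0)=9: scale R0 → (1, 3, 4)
  clear (1,0): R1 −= (10)R0 → (0, 0, 9)
  clear (2,0): R2 −= (2)R0 → (0, 9, 7)
pivot(1,1): swap R1↔R2
pivot(1,1)=9: scale R1 → (0, 1, 8)
  clear (0,1): R0 −= (3)R1 → (1, 0, 6)
pivot(2,2)=9: scale R2 → (0, 0, 1)
  clear (0,2): R0 −= (6)R2 → (1, 0, 0)
  clear (1,2): R1 −= (8)R2 → (0, 1, 0)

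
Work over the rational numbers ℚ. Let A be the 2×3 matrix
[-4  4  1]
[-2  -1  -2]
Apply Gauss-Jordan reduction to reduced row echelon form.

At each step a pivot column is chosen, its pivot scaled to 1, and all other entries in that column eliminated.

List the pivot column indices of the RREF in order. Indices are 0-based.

pivot columns: 0, 1

step 1: normalize row 0 (÷-4) = (1, -1, -1/4)
  row 1: subtract -2×row0 = (0, -3, -5/2)
step 2: normalize row 1 (÷-3) = (0, 1, 5/6)
  row 0: subtract -1×row1 = (1, 0, 7/12)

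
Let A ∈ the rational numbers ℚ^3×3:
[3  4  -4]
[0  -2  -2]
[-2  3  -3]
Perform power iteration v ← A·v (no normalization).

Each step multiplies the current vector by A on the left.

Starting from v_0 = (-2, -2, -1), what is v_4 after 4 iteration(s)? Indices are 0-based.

v_4 = (-338, 338, 707)

v_0 = (-2, -2, -1).
v_1 = A·v_0 = (-10, 6, 1).
v_2 = A·v_1 = (-10, -14, 35).
v_3 = A·v_2 = (-226, -42, -127).
v_4 = A·v_3 = (-338, 338, 707).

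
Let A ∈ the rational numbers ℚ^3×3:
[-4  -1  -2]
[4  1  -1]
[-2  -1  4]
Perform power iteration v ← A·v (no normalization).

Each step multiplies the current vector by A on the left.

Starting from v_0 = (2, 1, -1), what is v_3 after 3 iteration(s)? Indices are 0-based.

v_3 = (-71, 167, -191)

v_0 = (2, 1, -1).
v_1 = A·v_0 = (-7, 10, -9).
v_2 = A·v_1 = (36, -9, -32).
v_3 = A·v_2 = (-71, 167, -191).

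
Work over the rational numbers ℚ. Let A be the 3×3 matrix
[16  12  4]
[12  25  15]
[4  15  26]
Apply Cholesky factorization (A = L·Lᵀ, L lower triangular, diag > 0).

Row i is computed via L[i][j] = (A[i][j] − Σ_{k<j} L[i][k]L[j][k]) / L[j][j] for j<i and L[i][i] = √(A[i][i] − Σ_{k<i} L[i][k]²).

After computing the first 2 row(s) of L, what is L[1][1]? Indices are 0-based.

L[1][1] = 4

Step 1: L[0][0] = √(16) = 4.
  L[1][0] = (12) / L[0][0] = 3.
Step 2: L[1][1] = √(16) = 4.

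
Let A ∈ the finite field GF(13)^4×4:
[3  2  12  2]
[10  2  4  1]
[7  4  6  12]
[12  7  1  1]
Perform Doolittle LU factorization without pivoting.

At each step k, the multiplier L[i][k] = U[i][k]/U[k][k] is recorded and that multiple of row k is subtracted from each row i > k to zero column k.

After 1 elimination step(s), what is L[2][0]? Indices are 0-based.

[col 0] pivot 3
  R1 -= 12*R0 → (0, 4, 3, 3)  (L[1][0] := 12)
  R2 -= 11*R0 → (0, 8, 4, 3)  (L[2][0] := 11)
  R3 -= 4*R0 → (0, 12, 5, 6)  (L[3][0] := 4)

L[2][0] = 11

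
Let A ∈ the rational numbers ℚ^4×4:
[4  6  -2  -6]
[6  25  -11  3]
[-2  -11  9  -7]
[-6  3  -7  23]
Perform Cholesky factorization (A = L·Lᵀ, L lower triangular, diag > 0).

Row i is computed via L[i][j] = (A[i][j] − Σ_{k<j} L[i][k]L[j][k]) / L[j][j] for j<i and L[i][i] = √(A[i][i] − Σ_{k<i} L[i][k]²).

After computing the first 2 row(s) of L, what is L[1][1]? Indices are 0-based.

L[1][1] = 4

Step 1: L[0][0] = √(4) = 2.
  L[1][0] = (6) / L[0][0] = 3.
Step 2: L[1][1] = √(16) = 4.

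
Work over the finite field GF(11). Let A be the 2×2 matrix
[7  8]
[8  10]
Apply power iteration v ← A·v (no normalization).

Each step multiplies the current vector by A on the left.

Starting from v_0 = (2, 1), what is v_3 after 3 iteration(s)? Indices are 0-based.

v_3 = (5, 7)

v_0 = (2, 1).
v_1 = A·v_0 = (0, 4).
v_2 = A·v_1 = (10, 7).
v_3 = A·v_2 = (5, 7).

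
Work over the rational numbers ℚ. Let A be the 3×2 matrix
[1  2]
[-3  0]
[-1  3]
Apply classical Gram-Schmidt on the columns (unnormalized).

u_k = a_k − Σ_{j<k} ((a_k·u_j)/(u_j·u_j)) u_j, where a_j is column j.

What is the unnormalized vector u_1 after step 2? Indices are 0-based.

u_1 = (23/11, -3/11, 32/11)

Step 1: u_0 = a_0 = (1, -3, -1).
Step 2: u_1 = a_1 − (-1/11)·u_0 = (23/11, -3/11, 32/11).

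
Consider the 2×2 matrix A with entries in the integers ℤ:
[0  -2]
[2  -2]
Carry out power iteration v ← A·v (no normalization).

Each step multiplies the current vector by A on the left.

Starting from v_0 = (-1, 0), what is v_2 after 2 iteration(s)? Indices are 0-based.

v_2 = (4, 4)

v_0 = (-1, 0).
v_1 = A·v_0 = (0, -2).
v_2 = A·v_1 = (4, 4).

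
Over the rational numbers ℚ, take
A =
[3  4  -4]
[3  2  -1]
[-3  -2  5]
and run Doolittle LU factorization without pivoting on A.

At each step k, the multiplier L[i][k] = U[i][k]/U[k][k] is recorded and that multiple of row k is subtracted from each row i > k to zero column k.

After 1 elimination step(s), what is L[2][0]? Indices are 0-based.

Step 1: pivot at (0,0) is 3.
  row1 ← row1 − (1)·row0  ⇒  L[1][0]=1, U row1=(0, -2, 3)
  row2 ← row2 − (-1)·row0  ⇒  L[2][0]=-1, U row2=(0, 2, 1)

L[2][0] = -1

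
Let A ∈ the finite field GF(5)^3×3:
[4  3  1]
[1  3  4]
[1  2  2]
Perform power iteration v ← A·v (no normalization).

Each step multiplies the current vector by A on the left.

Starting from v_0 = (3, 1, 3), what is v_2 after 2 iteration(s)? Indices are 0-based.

v_2 = (2, 1, 1)

v_0 = (3, 1, 3).
v_1 = A·v_0 = (3, 3, 1).
v_2 = A·v_1 = (2, 1, 1).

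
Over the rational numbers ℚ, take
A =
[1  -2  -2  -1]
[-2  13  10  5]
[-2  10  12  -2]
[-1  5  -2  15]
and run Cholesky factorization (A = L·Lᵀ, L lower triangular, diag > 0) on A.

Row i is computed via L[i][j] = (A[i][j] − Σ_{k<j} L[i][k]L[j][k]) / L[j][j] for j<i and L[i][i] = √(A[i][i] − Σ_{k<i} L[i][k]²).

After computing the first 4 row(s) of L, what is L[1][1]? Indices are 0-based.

L[1][1] = 3

Step 1: L[0][0] = √(1) = 1.
  L[1][0] = (-2) / L[0][0] = -2.
Step 2: L[1][1] = √(9) = 3.
  L[2][0] = (-2) / L[0][0] = -2.
  L[2][1] = (6) / L[1][1] = 2.
Step 3: L[2][2] = √(4) = 2.
  L[3][0] = (-1) / L[0][0] = -1.
  L[3][1] = (3) / L[1][1] = 1.
  L[3][2] = (-6) / L[2][2] = -3.
Step 4: L[3][3] = √(4) = 2.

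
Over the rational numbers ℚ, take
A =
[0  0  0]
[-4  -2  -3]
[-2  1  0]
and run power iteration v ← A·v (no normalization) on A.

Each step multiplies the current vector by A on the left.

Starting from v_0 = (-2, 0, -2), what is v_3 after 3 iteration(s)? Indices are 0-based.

v_3 = (0, 38, -40)

v_0 = (-2, 0, -2).
v_1 = A·v_0 = (0, 14, 4).
v_2 = A·v_1 = (0, -40, 14).
v_3 = A·v_2 = (0, 38, -40).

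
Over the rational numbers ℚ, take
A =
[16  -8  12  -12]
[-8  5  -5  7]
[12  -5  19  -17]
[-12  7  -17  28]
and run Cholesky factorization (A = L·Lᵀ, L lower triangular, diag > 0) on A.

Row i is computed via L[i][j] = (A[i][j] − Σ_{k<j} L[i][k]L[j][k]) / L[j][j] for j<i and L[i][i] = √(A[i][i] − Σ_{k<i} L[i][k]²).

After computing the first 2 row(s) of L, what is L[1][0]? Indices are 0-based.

Step 1: L[0][0] = √(16) = 4.
  L[1][0] = (-8) / L[0][0] = -2.
Step 2: L[1][1] = √(1) = 1.

L[1][0] = -2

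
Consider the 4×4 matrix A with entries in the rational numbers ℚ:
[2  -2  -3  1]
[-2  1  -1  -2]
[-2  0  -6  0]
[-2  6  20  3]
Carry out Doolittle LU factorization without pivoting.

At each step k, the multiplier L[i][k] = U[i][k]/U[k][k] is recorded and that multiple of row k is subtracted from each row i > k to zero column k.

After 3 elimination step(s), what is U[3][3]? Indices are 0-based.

k=0: U[0][0]=2
  eliminate (1,0): mult=-1, new row 1: (0, -1, -4, -1); set L[1][0]=-1
  eliminate (2,0): mult=-1, new row 2: (0, -2, -9, 1); set L[2][0]=-1
  eliminate (3,0): mult=-1, new row 3: (0, 4, 17, 4); set L[3][0]=-1
k=1: U[1][1]=-1
  eliminate (2,1): mult=2, new row 2: (0, 0, -1, 3); set L[2][1]=2
  eliminate (3,1): mult=-4, new row 3: (0, 0, 1, 0); set L[3][1]=-4
k=2: U[2][2]=-1
  eliminate (3,2): mult=-1, new row 3: (0, 0, 0, 3); set L[3][2]=-1

U[3][3] = 3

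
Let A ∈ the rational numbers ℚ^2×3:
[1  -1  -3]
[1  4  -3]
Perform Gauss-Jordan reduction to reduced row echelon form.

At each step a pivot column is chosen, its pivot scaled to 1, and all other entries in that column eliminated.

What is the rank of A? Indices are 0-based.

rank = 2

[1] R0 /= 1  ⇒  (1, -1, -3)
     R1 -= 1·R0  ⇒  (0, 5, 0)
[2] R1 /= 5  ⇒  (0, 1, 0)
     R0 -= -1·R1  ⇒  (1, 0, -3)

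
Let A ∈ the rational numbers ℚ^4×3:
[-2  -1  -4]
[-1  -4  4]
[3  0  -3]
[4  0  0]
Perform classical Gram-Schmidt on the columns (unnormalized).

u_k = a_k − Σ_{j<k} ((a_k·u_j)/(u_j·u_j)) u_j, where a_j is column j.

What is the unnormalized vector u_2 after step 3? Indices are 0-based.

u_2 = (-1126/237, 563/474, -461/158, 26/237)

Step 1: u_0 = a_0 = (-2, -1, 3, 4).
Step 2: u_1 = a_1 − (1/5)·u_0 = (-3/5, -19/5, -3/5, -4/5).
Step 3: u_2 = a_2 − (-1/6)·u_0 − (-55/79)·u_1 = (-1126/237, 563/474, -461/158, 26/237).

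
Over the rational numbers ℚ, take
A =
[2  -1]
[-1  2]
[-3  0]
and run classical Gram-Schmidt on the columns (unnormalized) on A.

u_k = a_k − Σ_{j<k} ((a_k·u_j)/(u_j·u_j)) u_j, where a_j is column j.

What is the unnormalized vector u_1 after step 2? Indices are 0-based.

u_1 = (-3/7, 12/7, -6/7)

Step 1: u_0 = a_0 = (2, -1, -3).
Step 2: u_1 = a_1 − (-2/7)·u_0 = (-3/7, 12/7, -6/7).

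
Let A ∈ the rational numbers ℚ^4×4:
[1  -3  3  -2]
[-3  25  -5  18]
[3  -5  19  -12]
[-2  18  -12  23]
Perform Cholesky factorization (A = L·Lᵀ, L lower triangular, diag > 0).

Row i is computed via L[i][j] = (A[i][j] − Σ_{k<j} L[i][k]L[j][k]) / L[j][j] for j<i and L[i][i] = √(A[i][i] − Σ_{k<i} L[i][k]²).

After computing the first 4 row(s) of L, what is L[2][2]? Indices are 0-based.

Step 1: L[0][0] = √(1) = 1.
  L[1][0] = (-3) / L[0][0] = -3.
Step 2: L[1][1] = √(16) = 4.
  L[2][0] = (3) / L[0][0] = 3.
  L[2][1] = (4) / L[1][1] = 1.
Step 3: L[2][2] = √(9) = 3.
  L[3][0] = (-2) / L[0][0] = -2.
  L[3][1] = (12) / L[1][1] = 3.
  L[3][2] = (-9) / L[2][2] = -3.
Step 4: L[3][3] = √(1) = 1.

L[2][2] = 3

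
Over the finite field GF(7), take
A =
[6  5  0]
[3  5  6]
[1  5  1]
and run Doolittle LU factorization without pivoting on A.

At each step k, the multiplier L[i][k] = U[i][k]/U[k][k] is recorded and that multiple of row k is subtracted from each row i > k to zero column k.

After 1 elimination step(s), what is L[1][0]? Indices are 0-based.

L[1][0] = 4

[col 0] pivot 6
  R1 -= 4*R0 → (0, 6, 6)  (L[1][0] := 4)
  R2 -= 6*R0 → (0, 3, 1)  (L[2][0] := 6)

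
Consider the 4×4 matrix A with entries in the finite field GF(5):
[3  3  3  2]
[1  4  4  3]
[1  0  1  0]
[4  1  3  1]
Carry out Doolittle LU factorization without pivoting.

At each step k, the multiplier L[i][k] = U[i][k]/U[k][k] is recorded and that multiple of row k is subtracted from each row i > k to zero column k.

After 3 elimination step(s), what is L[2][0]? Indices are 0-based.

L[2][0] = 2

k=0: U[0][0]=3
  eliminate (1,0): mult=2, new row 1: (0, 3, 3, 4); set L[1][0]=2
  eliminate (2,0): mult=2, new row 2: (0, 4, 0, 1); set L[2][0]=2
  eliminate (3,0): mult=3, new row 3: (0, 2, 4, 0); set L[3][0]=3
k=1: U[1][1]=3
  eliminate (2,1): mult=3, new row 2: (0, 0, 1, 4); set L[2][1]=3
  eliminate (3,1): mult=4, new row 3: (0, 0, 2, 4); set L[3][1]=4
k=2: U[2][2]=1
  eliminate (3,2): mult=2, new row 3: (0, 0, 0, 1); set L[3][2]=2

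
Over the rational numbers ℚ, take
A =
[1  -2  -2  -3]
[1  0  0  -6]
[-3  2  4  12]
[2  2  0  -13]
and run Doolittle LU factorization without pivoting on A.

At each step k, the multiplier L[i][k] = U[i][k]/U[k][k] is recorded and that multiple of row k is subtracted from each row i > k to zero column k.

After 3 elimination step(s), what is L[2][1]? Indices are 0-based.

L[2][1] = -2

k=0: U[0][0]=1
  eliminate (1,0): mult=1, new row 1: (0, 2, 2, -3); set L[1][0]=1
  eliminate (2,0): mult=-3, new row 2: (0, -4, -2, 3); set L[2][0]=-3
  eliminate (3,0): mult=2, new row 3: (0, 6, 4, -7); set L[3][0]=2
k=1: U[1][1]=2
  eliminate (2,1): mult=-2, new row 2: (0, 0, 2, -3); set L[2][1]=-2
  eliminate (3,1): mult=3, new row 3: (0, 0, -2, 2); set L[3][1]=3
k=2: U[2][2]=2
  eliminate (3,2): mult=-1, new row 3: (0, 0, 0, -1); set L[3][2]=-1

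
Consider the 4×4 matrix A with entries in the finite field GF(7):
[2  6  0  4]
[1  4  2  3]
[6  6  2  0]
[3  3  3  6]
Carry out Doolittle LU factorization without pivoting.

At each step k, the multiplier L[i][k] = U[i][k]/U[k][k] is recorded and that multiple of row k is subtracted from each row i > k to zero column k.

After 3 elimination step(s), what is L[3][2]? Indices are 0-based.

k=0: U[0][0]=2
  eliminate (1,0): mult=4, new row 1: (0, 1, 2, 1); set L[1][0]=4
  eliminate (2,0): mult=3, new row 2: (0, 2, 2, 2); set L[2][0]=3
  eliminate (3,0): mult=5, new row 3: (0, 1, 3, 0); set L[3][0]=5
k=1: U[1][1]=1
  eliminate (2,1): mult=2, new row 2: (0, 0, 5, 0); set L[2][1]=2
  eliminate (3,1): mult=1, new row 3: (0, 0, 1, 6); set L[3][1]=1
k=2: U[2][2]=5
  eliminate (3,2): mult=3, new row 3: (0, 0, 0, 6); set L[3][2]=3

L[3][2] = 3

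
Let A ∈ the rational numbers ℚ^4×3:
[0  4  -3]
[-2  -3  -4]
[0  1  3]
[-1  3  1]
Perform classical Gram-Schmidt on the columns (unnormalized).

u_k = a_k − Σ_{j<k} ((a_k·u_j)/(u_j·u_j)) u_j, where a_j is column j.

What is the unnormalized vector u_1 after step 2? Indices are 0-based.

u_1 = (4, -9/5, 1, 18/5)

Step 1: u_0 = a_0 = (0, -2, 0, -1).
Step 2: u_1 = a_1 − (3/5)·u_0 = (4, -9/5, 1, 18/5).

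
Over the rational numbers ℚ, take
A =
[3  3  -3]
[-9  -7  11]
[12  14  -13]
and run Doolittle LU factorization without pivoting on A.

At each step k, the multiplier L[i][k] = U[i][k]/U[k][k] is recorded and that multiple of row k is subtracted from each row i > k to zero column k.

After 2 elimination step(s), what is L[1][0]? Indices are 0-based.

[col 0] pivot 3
  R1 -= -3*R0 → (0, 2, 2)  (L[1][0] := -3)
  R2 -= 4*R0 → (0, 2, -1)  (L[2][0] := 4)
[col 1] pivot 2
  R2 -= 1*R1 → (0, 0, -3)  (L[2][1] := 1)

L[1][0] = -3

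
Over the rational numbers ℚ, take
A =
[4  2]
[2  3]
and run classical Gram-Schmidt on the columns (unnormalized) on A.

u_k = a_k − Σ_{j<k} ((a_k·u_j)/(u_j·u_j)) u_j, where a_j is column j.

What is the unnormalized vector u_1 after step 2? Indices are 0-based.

Step 1: u_0 = a_0 = (4, 2).
Step 2: u_1 = a_1 − (7/10)·u_0 = (-4/5, 8/5).

u_1 = (-4/5, 8/5)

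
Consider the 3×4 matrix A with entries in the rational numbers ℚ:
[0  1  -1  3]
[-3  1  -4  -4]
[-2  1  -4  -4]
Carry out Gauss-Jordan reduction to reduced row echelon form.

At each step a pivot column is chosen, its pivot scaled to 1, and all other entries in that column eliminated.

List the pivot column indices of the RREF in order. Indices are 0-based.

pivot columns: 0, 1, 2

[1] R0 <-> R1
[1] R0 /= -3  ⇒  (1, -1/3, 4/3, 4/3)
     R2 -= -2·R0  ⇒  (0, 1/3, -4/3, -4/3)
[2] R1 /= 1  ⇒  (0, 1, -1, 3)
     R0 -= -1/3·R1  ⇒  (1, 0, 1, 7/3)
     R2 -= 1/3·R1  ⇒  (0, 0, -1, -7/3)
[3] R2 /= -1  ⇒  (0, 0, 1, 7/3)
     R0 -= 1·R2  ⇒  (1, 0, 0, 0)
     R1 -= -1·R2  ⇒  (0, 1, 0, 16/3)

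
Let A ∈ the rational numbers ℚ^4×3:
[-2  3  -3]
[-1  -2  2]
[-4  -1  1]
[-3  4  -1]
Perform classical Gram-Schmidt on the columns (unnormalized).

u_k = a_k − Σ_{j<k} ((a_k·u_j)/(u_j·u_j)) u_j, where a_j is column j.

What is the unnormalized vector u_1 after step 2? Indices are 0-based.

Step 1: u_0 = a_0 = (-2, -1, -4, -3).
Step 2: u_1 = a_1 − (-2/5)·u_0 = (11/5, -12/5, -13/5, 14/5).

u_1 = (11/5, -12/5, -13/5, 14/5)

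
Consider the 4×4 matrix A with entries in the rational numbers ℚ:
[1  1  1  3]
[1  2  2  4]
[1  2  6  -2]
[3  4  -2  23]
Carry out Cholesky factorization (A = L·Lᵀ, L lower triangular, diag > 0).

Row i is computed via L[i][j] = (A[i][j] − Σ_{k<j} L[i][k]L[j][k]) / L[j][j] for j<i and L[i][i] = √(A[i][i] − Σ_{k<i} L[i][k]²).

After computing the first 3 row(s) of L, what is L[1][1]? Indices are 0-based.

Step 1: L[0][0] = √(1) = 1.
  L[1][0] = (1) / L[0][0] = 1.
Step 2: L[1][1] = √(1) = 1.
  L[2][0] = (1) / L[0][0] = 1.
  L[2][1] = (1) / L[1][1] = 1.
Step 3: L[2][2] = √(4) = 2.

L[1][1] = 1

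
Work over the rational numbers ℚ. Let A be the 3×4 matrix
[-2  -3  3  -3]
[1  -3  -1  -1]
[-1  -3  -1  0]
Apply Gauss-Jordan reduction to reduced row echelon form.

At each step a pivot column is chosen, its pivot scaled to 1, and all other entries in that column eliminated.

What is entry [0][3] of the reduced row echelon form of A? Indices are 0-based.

M[0][3] = -1/2

[1] R0 /= -2  ⇒  (1, 3/2, -3/2, 3/2)
     R1 -= 1·R0  ⇒  (0, -9/2, 1/2, -5/2)
     R2 -= -1·R0  ⇒  (0, -3/2, -5/2, 3/2)
[2] R1 /= -9/2  ⇒  (0, 1, -1/9, 5/9)
     R0 -= 3/2·R1  ⇒  (1, 0, -4/3, 2/3)
     R2 -= -3/2·R1  ⇒  (0, 0, -8/3, 7/3)
[3] R2 /= -8/3  ⇒  (0, 0, 1, -7/8)
     R0 -= -4/3·R2  ⇒  (1, 0, 0, -1/2)
     R1 -= -1/9·R2  ⇒  (0, 1, 0, 11/24)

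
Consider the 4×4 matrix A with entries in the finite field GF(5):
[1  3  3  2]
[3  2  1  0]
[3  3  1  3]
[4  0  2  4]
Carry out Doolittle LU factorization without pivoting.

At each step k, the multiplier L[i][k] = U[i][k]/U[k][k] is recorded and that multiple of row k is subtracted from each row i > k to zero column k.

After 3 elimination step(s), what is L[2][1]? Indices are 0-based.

k=0: U[0][0]=1
  eliminate (1,0): mult=3, new row 1: (0, 3, 2, 4); set L[1][0]=3
  eliminate (2,0): mult=3, new row 2: (0, 4, 2, 2); set L[2][0]=3
  eliminate (3,0): mult=4, new row 3: (0, 3, 0, 1); set L[3][0]=4
k=1: U[1][1]=3
  eliminate (2,1): mult=3, new row 2: (0, 0, 1, 0); set L[2][1]=3
  eliminate (3,1): mult=1, new row 3: (0, 0, 3, 2); set L[3][1]=1
k=2: U[2][2]=1
  eliminate (3,2): mult=3, new row 3: (0, 0, 0, 2); set L[3][2]=3

L[2][1] = 3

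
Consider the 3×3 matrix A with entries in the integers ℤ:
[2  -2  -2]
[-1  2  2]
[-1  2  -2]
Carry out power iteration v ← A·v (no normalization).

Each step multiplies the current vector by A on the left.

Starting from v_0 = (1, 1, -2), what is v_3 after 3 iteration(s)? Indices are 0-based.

v_3 = (48, -44, 36)

v_0 = (1, 1, -2).
v_1 = A·v_0 = (4, -3, 5).
v_2 = A·v_1 = (4, 0, -20).
v_3 = A·v_2 = (48, -44, 36).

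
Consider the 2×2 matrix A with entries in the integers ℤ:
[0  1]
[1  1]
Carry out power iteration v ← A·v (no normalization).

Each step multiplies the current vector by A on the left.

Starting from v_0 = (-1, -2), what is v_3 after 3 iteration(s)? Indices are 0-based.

v_0 = (-1, -2).
v_1 = A·v_0 = (-2, -3).
v_2 = A·v_1 = (-3, -5).
v_3 = A·v_2 = (-5, -8).

v_3 = (-5, -8)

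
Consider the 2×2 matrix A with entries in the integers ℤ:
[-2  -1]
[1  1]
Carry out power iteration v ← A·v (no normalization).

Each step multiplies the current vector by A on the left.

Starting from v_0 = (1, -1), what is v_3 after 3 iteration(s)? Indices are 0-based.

v_3 = (-3, 1)

v_0 = (1, -1).
v_1 = A·v_0 = (-1, 0).
v_2 = A·v_1 = (2, -1).
v_3 = A·v_2 = (-3, 1).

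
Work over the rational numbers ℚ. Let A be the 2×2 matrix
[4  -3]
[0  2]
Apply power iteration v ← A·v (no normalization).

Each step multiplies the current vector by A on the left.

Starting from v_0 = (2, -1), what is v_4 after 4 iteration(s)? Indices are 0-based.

v_4 = (872, -16)

v_0 = (2, -1).
v_1 = A·v_0 = (11, -2).
v_2 = A·v_1 = (50, -4).
v_3 = A·v_2 = (212, -8).
v_4 = A·v_3 = (872, -16).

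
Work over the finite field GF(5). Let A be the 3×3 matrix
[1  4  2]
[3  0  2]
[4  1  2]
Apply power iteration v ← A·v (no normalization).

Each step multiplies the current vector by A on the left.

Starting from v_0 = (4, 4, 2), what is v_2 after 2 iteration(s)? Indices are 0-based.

v_2 = (1, 0, 0)

v_0 = (4, 4, 2).
v_1 = A·v_0 = (4, 1, 4).
v_2 = A·v_1 = (1, 0, 0).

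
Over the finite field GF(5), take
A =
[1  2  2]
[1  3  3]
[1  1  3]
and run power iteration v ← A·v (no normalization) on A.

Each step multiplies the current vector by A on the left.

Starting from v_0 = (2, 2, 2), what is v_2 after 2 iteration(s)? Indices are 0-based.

v_2 = (3, 2, 4)

v_0 = (2, 2, 2).
v_1 = A·v_0 = (0, 4, 0).
v_2 = A·v_1 = (3, 2, 4).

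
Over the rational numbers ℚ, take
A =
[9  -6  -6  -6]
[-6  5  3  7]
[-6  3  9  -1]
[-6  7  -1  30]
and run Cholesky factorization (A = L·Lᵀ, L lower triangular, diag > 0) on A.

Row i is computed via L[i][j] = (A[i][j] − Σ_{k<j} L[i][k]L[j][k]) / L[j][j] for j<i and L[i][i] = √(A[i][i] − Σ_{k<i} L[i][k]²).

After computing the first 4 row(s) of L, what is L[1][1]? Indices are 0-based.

L[1][1] = 1

Step 1: L[0][0] = √(9) = 3.
  L[1][0] = (-6) / L[0][0] = -2.
Step 2: L[1][1] = √(1) = 1.
  L[2][0] = (-6) / L[0][0] = -2.
  L[2][1] = (-1) / L[1][1] = -1.
Step 3: L[2][2] = √(4) = 2.
  L[3][0] = (-6) / L[0][0] = -2.
  L[3][1] = (3) / L[1][1] = 3.
  L[3][2] = (-2) / L[2][2] = -1.
Step 4: L[3][3] = √(16) = 4.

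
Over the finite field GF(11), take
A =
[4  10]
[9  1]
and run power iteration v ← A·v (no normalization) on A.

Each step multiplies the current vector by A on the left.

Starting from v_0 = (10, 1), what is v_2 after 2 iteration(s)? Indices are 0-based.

v_2 = (10, 2)

v_0 = (10, 1).
v_1 = A·v_0 = (6, 3).
v_2 = A·v_1 = (10, 2).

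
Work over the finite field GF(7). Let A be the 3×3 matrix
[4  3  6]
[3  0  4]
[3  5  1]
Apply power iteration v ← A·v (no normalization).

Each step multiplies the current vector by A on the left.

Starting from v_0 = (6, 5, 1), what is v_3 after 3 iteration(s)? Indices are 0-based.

v_0 = (6, 5, 1).
v_1 = A·v_0 = (3, 1, 2).
v_2 = A·v_1 = (6, 3, 2).
v_3 = A·v_2 = (3, 5, 0).

v_3 = (3, 5, 0)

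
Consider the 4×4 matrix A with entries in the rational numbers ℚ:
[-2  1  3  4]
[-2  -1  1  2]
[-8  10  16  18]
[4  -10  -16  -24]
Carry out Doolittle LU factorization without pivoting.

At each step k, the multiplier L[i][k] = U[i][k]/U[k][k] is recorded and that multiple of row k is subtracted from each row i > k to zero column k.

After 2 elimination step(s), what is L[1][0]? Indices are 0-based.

L[1][0] = 1

k=0: U[0][0]=-2
  eliminate (1,0): mult=1, new row 1: (0, -2, -2, -2); set L[1][0]=1
  eliminate (2,0): mult=4, new row 2: (0, 6, 4, 2); set L[2][0]=4
  eliminate (3,0): mult=-2, new row 3: (0, -8, -10, -16); set L[3][0]=-2
k=1: U[1][1]=-2
  eliminate (2,1): mult=-3, new row 2: (0, 0, -2, -4); set L[2][1]=-3
  eliminate (3,1): mult=4, new row 3: (0, 0, -2, -8); set L[3][1]=4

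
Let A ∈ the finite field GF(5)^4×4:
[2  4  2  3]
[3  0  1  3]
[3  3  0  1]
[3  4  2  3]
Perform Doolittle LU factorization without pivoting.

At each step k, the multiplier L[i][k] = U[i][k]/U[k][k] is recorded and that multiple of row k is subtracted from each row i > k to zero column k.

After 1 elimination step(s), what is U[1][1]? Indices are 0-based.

U[1][1] = 4

[col 0] pivot 2
  R1 -= 4*R0 → (0, 4, 3, 1)  (L[1][0] := 4)
  R2 -= 4*R0 → (0, 2, 2, 4)  (L[2][0] := 4)
  R3 -= 4*R0 → (0, 3, 4, 1)  (L[3][0] := 4)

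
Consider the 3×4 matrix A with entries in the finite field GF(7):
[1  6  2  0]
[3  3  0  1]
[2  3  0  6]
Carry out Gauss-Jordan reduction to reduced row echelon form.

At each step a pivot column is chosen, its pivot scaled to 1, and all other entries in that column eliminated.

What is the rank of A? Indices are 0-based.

rank = 3

[1] R0 /= 1  ⇒  (1, 6, 2, 0)
     R1 -= 3·R0  ⇒  (0, 6, 1, 1)
     R2 -= 2·R0  ⇒  (0, 5, 3, 6)
[2] R1 /= 6  ⇒  (0, 1, 6, 6)
     R0 -= 6·R1  ⇒  (1, 0, 1, 6)
     R2 -= 5·R1  ⇒  (0, 0, 1, 4)
[3] R2 /= 1  ⇒  (0, 0, 1, 4)
     R0 -= 1·R2  ⇒  (1, 0, 0, 2)
     R1 -= 6·R2  ⇒  (0, 1, 0, 3)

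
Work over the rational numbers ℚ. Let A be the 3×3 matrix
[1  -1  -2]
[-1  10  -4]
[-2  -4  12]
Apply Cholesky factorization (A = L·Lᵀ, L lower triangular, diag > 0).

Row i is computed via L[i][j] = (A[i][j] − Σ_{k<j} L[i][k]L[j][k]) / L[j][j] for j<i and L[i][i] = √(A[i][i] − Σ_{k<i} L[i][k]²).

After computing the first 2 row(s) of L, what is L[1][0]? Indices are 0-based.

L[1][0] = -1

Step 1: L[0][0] = √(1) = 1.
  L[1][0] = (-1) / L[0][0] = -1.
Step 2: L[1][1] = √(9) = 3.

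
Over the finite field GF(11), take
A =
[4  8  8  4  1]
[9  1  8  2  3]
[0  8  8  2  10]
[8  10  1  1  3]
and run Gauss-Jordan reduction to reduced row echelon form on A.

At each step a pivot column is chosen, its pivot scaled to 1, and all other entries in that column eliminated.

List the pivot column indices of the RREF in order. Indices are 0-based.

pivot columns: 0, 1, 2, 4

pivot(0,0)=4: scale R0 → (1, 2, 2, 1, 3)
  clear (1,0): R1 −= (9)R0 → (0, 5, 1, 4, 9)
  clear (3,0): R3 −= (8)R0 → (0, 5, 7, 4, 1)
pivot(1,1)=5: scale R1 → (0, 1, 9, 3, 4)
  clear (0,1): R0 −= (2)R1 → (1, 0, 6, 6, 6)
  clear (2,1): R2 −= (8)R1 → (0, 0, 2, 0, 0)
  clear (3,1): R3 −= (5)R1 → (0, 0, 6, 0, 3)
pivot(2,2)=2: scale R2 → (0, 0, 1, 0, 0)
  clear (0,2): R0 −= (6)R2 → (1, 0, 0, 6, 6)
  clear (1,2): R1 −= (9)R2 → (0, 1, 0, 3, 4)
  clear (3,2): R3 −= (6)R2 → (0, 0, 0, 0, 3)
col 3: no nonzero at/below row 3; advance.
pivot(3,4)=3: scale R3 → (0, 0, 0, 0, 1)
  clear (0,4): R0 −= (6)R3 → (1, 0, 0, 6, 0)
  clear (1,4): R1 −= (4)R3 → (0, 1, 0, 3, 0)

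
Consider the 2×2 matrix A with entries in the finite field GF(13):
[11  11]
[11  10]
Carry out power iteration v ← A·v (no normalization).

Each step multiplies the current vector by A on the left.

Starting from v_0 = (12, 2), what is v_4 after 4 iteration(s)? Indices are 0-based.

v_4 = (9, 3)

v_0 = (12, 2).
v_1 = A·v_0 = (11, 9).
v_2 = A·v_1 = (12, 3).
v_3 = A·v_2 = (9, 6).
v_4 = A·v_3 = (9, 3).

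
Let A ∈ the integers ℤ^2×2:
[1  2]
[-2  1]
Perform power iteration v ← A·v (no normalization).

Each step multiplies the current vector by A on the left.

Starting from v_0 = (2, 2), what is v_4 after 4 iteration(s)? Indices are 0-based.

v_4 = (-62, 34)

v_0 = (2, 2).
v_1 = A·v_0 = (6, -2).
v_2 = A·v_1 = (2, -14).
v_3 = A·v_2 = (-26, -18).
v_4 = A·v_3 = (-62, 34).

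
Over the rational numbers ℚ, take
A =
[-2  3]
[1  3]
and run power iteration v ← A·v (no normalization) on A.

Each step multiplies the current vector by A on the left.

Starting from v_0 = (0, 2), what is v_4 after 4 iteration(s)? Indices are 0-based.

v_0 = (0, 2).
v_1 = A·v_0 = (6, 6).
v_2 = A·v_1 = (6, 24).
v_3 = A·v_2 = (60, 78).
v_4 = A·v_3 = (114, 294).

v_4 = (114, 294)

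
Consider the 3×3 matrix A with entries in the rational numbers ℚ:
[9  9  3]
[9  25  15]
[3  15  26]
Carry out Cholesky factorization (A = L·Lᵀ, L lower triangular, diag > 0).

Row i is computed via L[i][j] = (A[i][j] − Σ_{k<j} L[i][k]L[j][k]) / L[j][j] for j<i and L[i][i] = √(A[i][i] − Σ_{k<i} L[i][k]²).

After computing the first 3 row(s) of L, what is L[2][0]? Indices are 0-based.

L[2][0] = 1

Step 1: L[0][0] = √(9) = 3.
  L[1][0] = (9) / L[0][0] = 3.
Step 2: L[1][1] = √(16) = 4.
  L[2][0] = (3) / L[0][0] = 1.
  L[2][1] = (12) / L[1][1] = 3.
Step 3: L[2][2] = √(16) = 4.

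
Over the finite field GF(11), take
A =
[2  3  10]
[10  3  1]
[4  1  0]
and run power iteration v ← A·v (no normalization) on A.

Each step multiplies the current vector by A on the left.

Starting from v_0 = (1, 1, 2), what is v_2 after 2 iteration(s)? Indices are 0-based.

v_0 = (1, 1, 2).
v_1 = A·v_0 = (3, 4, 5).
v_2 = A·v_1 = (2, 3, 5).

v_2 = (2, 3, 5)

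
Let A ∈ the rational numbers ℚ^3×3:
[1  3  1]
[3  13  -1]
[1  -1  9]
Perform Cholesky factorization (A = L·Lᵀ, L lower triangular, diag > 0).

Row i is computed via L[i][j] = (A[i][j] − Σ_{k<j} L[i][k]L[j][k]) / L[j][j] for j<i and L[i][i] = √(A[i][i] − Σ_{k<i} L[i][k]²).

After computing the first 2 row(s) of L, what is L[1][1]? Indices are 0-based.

Step 1: L[0][0] = √(1) = 1.
  L[1][0] = (3) / L[0][0] = 3.
Step 2: L[1][1] = √(4) = 2.

L[1][1] = 2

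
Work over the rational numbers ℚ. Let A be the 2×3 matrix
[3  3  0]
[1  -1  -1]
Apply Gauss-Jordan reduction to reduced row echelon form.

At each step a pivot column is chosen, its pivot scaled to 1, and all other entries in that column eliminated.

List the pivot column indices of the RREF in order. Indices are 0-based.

pivot(0,0)=3: scale R0 → (1, 1, 0)
  clear (1,0): R1 −= (1)R0 → (0, -2, -1)
pivot(1,1)=-2: scale R1 → (0, 1, 1/2)
  clear (0,1): R0 −= (1)R1 → (1, 0, -1/2)

pivot columns: 0, 1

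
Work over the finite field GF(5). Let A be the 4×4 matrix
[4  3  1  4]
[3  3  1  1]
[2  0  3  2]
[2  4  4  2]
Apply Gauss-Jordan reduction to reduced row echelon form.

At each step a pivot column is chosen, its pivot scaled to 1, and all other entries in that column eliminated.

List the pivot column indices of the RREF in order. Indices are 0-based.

pivot columns: 0, 1, 2, 3

pivot(0,0)=4: scale R0 → (1, 2, 4, 1)
  clear (1,0): R1 −= (3)R0 → (0, 2, 4, 3)
  clear (2,0): R2 −= (2)R0 → (0, 1, 0, 0)
  clear (3,0): R3 −= (2)R0 → (0, 0, 1, 0)
pivot(1,1)=2: scale R1 → (0, 1, 2, 4)
  clear (0,1): R0 −= (2)R1 → (1, 0, 0, 3)
  clear (2,1): R2 −= (1)R1 → (0, 0, 3, 1)
pivot(2,2)=3: scale R2 → (0, 0, 1, 2)
  clear (1,2): R1 −= (2)R2 → (0, 1, 0, 0)
  clear (3,2): R3 −= (1)R2 → (0, 0, 0, 3)
pivot(3,3)=3: scale R3 → (0, 0, 0, 1)
  clear (0,3): R0 −= (3)R3 → (1, 0, 0, 0)
  clear (2,3): R2 −= (2)R3 → (0, 0, 1, 0)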